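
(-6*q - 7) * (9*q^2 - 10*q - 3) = -54*q^3 - 3*q^2 + 88*q + 21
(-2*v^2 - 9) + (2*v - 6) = -2*v^2 + 2*v - 15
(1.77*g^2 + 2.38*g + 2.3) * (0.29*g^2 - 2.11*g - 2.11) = 0.5133*g^4 - 3.0445*g^3 - 8.0895*g^2 - 9.8748*g - 4.853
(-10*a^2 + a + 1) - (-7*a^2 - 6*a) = -3*a^2 + 7*a + 1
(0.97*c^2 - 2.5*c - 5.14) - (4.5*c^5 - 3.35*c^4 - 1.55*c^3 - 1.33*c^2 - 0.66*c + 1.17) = -4.5*c^5 + 3.35*c^4 + 1.55*c^3 + 2.3*c^2 - 1.84*c - 6.31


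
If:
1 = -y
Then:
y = -1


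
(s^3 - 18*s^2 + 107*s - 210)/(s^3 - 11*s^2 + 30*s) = (s - 7)/s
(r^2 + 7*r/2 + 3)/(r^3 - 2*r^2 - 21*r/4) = 2*(r + 2)/(r*(2*r - 7))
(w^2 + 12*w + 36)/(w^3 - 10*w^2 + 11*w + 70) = (w^2 + 12*w + 36)/(w^3 - 10*w^2 + 11*w + 70)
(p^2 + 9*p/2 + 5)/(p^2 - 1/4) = 2*(2*p^2 + 9*p + 10)/(4*p^2 - 1)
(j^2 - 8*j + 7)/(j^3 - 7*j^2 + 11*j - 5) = (j - 7)/(j^2 - 6*j + 5)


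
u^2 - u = u*(u - 1)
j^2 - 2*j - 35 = (j - 7)*(j + 5)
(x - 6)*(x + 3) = x^2 - 3*x - 18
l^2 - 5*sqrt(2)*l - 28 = (l - 7*sqrt(2))*(l + 2*sqrt(2))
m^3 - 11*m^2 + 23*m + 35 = (m - 7)*(m - 5)*(m + 1)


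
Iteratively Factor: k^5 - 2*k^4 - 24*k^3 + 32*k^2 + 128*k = (k + 4)*(k^4 - 6*k^3 + 32*k) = (k + 2)*(k + 4)*(k^3 - 8*k^2 + 16*k) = (k - 4)*(k + 2)*(k + 4)*(k^2 - 4*k) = k*(k - 4)*(k + 2)*(k + 4)*(k - 4)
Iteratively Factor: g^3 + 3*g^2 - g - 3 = (g + 1)*(g^2 + 2*g - 3) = (g - 1)*(g + 1)*(g + 3)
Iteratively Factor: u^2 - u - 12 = (u + 3)*(u - 4)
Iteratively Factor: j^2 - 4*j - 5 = (j - 5)*(j + 1)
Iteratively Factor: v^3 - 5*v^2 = (v)*(v^2 - 5*v) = v*(v - 5)*(v)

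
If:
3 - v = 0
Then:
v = 3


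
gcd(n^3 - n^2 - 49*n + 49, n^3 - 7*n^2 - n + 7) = n^2 - 8*n + 7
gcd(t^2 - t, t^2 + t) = t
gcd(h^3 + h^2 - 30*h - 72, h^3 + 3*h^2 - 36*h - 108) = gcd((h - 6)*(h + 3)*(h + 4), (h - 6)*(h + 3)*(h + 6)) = h^2 - 3*h - 18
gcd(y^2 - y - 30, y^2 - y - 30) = y^2 - y - 30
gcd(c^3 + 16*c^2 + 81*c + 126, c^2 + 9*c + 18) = c^2 + 9*c + 18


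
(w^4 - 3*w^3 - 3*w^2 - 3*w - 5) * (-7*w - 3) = -7*w^5 + 18*w^4 + 30*w^3 + 30*w^2 + 44*w + 15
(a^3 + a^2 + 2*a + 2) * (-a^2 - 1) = -a^5 - a^4 - 3*a^3 - 3*a^2 - 2*a - 2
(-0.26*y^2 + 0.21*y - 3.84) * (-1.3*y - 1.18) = 0.338*y^3 + 0.0338*y^2 + 4.7442*y + 4.5312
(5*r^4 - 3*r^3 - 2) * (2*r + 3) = 10*r^5 + 9*r^4 - 9*r^3 - 4*r - 6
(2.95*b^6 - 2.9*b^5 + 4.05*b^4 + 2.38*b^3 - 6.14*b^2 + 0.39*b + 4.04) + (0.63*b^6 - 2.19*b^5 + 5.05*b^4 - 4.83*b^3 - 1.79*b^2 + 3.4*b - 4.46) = 3.58*b^6 - 5.09*b^5 + 9.1*b^4 - 2.45*b^3 - 7.93*b^2 + 3.79*b - 0.42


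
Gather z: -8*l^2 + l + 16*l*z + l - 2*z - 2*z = -8*l^2 + 2*l + z*(16*l - 4)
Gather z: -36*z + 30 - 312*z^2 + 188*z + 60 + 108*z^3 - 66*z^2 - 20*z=108*z^3 - 378*z^2 + 132*z + 90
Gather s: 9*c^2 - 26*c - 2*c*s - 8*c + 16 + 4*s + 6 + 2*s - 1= 9*c^2 - 34*c + s*(6 - 2*c) + 21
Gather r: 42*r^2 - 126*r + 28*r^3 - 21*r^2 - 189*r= 28*r^3 + 21*r^2 - 315*r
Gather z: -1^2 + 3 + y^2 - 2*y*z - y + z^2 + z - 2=y^2 - y + z^2 + z*(1 - 2*y)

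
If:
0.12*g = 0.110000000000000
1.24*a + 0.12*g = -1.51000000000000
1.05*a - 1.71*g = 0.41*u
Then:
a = -1.31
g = 0.92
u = -7.17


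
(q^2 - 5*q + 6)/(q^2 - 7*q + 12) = (q - 2)/(q - 4)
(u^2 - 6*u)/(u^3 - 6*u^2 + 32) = u*(u - 6)/(u^3 - 6*u^2 + 32)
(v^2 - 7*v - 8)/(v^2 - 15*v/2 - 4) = 2*(v + 1)/(2*v + 1)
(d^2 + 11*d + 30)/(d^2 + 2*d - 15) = (d + 6)/(d - 3)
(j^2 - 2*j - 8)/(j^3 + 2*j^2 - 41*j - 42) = (j^2 - 2*j - 8)/(j^3 + 2*j^2 - 41*j - 42)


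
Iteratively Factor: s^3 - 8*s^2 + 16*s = (s)*(s^2 - 8*s + 16) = s*(s - 4)*(s - 4)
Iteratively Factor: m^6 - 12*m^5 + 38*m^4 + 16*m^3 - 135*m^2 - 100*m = (m)*(m^5 - 12*m^4 + 38*m^3 + 16*m^2 - 135*m - 100) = m*(m + 1)*(m^4 - 13*m^3 + 51*m^2 - 35*m - 100) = m*(m + 1)^2*(m^3 - 14*m^2 + 65*m - 100) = m*(m - 5)*(m + 1)^2*(m^2 - 9*m + 20) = m*(m - 5)^2*(m + 1)^2*(m - 4)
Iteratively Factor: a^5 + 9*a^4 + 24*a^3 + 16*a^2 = (a)*(a^4 + 9*a^3 + 24*a^2 + 16*a) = a*(a + 1)*(a^3 + 8*a^2 + 16*a) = a*(a + 1)*(a + 4)*(a^2 + 4*a) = a*(a + 1)*(a + 4)^2*(a)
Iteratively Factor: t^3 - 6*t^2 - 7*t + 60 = (t - 4)*(t^2 - 2*t - 15) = (t - 5)*(t - 4)*(t + 3)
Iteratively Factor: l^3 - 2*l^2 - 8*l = (l)*(l^2 - 2*l - 8) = l*(l + 2)*(l - 4)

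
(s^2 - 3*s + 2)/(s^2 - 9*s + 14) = (s - 1)/(s - 7)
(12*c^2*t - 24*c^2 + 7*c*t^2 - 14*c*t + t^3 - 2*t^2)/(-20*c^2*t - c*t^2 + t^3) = (3*c*t - 6*c + t^2 - 2*t)/(t*(-5*c + t))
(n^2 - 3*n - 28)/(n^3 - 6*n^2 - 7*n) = (n + 4)/(n*(n + 1))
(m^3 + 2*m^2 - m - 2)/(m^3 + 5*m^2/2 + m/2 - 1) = 2*(m - 1)/(2*m - 1)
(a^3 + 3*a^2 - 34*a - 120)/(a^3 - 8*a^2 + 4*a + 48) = (a^2 + 9*a + 20)/(a^2 - 2*a - 8)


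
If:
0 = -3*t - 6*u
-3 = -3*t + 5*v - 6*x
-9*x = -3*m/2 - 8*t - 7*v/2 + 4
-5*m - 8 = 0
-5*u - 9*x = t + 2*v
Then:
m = -8/5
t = 1711/1895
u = -1711/3790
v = 183/1895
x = 489/3790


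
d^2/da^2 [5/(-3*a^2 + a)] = 10*(3*a*(3*a - 1) - (6*a - 1)^2)/(a^3*(3*a - 1)^3)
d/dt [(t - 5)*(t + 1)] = 2*t - 4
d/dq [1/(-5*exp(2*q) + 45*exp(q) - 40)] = (2*exp(q) - 9)*exp(q)/(5*(exp(2*q) - 9*exp(q) + 8)^2)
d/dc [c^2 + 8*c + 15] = 2*c + 8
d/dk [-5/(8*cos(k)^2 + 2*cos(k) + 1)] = -10*(8*cos(k) + 1)*sin(k)/(8*cos(k)^2 + 2*cos(k) + 1)^2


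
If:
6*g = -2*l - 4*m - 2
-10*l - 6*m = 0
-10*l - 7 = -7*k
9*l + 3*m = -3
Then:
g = -11/12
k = -1/14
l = -3/4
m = 5/4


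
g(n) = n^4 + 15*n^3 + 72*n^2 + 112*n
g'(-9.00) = -455.00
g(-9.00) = 450.00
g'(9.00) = 7969.00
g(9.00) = 24336.00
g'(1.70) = 506.50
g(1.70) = 480.53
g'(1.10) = 330.17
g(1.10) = 231.75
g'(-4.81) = 15.35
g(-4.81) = -6.91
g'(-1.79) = -24.52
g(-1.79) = -45.55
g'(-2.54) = -28.99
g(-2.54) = -24.15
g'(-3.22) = -18.65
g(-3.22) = -7.41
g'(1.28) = 378.44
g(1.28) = 295.47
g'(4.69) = 2189.83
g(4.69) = 4140.25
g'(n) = 4*n^3 + 45*n^2 + 144*n + 112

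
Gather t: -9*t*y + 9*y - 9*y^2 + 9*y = -9*t*y - 9*y^2 + 18*y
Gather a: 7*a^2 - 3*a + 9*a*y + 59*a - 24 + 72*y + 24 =7*a^2 + a*(9*y + 56) + 72*y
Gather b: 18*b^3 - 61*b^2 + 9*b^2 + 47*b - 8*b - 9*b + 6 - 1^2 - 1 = 18*b^3 - 52*b^2 + 30*b + 4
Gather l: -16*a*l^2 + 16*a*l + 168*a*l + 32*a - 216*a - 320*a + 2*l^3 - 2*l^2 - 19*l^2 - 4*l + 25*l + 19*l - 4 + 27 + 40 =-504*a + 2*l^3 + l^2*(-16*a - 21) + l*(184*a + 40) + 63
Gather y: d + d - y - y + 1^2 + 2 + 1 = 2*d - 2*y + 4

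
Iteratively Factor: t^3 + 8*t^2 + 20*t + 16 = (t + 2)*(t^2 + 6*t + 8) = (t + 2)^2*(t + 4)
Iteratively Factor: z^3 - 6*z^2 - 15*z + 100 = (z + 4)*(z^2 - 10*z + 25) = (z - 5)*(z + 4)*(z - 5)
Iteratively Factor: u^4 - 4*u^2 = (u - 2)*(u^3 + 2*u^2) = (u - 2)*(u + 2)*(u^2) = u*(u - 2)*(u + 2)*(u)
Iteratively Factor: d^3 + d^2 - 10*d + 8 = (d - 1)*(d^2 + 2*d - 8) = (d - 2)*(d - 1)*(d + 4)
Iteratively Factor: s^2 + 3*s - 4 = (s - 1)*(s + 4)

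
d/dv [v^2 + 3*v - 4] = 2*v + 3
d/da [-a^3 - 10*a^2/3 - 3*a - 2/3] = -3*a^2 - 20*a/3 - 3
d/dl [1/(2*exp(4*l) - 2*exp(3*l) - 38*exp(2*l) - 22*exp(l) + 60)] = (-4*exp(3*l) + 3*exp(2*l) + 38*exp(l) + 11)*exp(l)/(2*(-exp(4*l) + exp(3*l) + 19*exp(2*l) + 11*exp(l) - 30)^2)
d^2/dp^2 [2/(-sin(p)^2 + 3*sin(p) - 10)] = 2*(4*sin(p)^4 - 9*sin(p)^3 - 37*sin(p)^2 + 48*sin(p) + 2)/(sin(p)^2 - 3*sin(p) + 10)^3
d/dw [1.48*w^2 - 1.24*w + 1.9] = 2.96*w - 1.24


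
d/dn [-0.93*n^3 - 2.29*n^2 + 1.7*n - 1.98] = -2.79*n^2 - 4.58*n + 1.7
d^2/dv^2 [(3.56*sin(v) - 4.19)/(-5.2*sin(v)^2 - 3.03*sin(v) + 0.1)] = (96.2624*sin(v)^5 - 509.28176*sin(v)^4 - 379.47052*sin(v)^3 + 633.681109*sin(v)^2 + 383.76467*sin(v) + 79.136182)/(5.2*sin(v)^2 + 3.03*sin(v) - 0.1)^3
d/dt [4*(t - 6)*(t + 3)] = 8*t - 12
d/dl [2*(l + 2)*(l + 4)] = 4*l + 12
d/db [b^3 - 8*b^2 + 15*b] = 3*b^2 - 16*b + 15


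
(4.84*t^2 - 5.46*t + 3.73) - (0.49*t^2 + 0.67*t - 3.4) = 4.35*t^2 - 6.13*t + 7.13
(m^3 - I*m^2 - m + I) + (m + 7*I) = m^3 - I*m^2 + 8*I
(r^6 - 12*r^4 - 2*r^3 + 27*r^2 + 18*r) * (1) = r^6 - 12*r^4 - 2*r^3 + 27*r^2 + 18*r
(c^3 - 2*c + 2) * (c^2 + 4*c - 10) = c^5 + 4*c^4 - 12*c^3 - 6*c^2 + 28*c - 20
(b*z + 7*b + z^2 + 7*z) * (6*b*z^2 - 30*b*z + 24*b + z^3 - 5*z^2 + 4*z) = 6*b^2*z^3 + 12*b^2*z^2 - 186*b^2*z + 168*b^2 + 7*b*z^4 + 14*b*z^3 - 217*b*z^2 + 196*b*z + z^5 + 2*z^4 - 31*z^3 + 28*z^2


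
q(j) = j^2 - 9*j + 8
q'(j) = 2*j - 9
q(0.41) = 4.48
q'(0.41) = -8.18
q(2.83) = -9.46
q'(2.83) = -3.34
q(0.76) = 1.74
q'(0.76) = -7.48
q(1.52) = -3.37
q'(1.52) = -5.96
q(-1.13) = 19.45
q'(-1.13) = -11.26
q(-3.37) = 49.69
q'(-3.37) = -15.74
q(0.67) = 2.42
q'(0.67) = -7.66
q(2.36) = -7.67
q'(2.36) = -4.28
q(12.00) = 44.00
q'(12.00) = 15.00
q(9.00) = 8.00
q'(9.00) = 9.00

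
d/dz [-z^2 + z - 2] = 1 - 2*z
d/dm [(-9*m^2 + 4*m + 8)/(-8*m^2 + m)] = (23*m^2 + 128*m - 8)/(m^2*(64*m^2 - 16*m + 1))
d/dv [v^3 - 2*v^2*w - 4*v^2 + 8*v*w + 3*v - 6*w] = 3*v^2 - 4*v*w - 8*v + 8*w + 3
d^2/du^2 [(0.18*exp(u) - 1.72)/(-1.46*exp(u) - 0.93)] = (3.910756*exp(u) - 2.491098)*exp(u)/(3.112136*exp(3*u) + 5.947164*exp(2*u) + 3.788262*exp(u) + 0.804357)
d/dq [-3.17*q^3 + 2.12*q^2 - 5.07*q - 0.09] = -9.51*q^2 + 4.24*q - 5.07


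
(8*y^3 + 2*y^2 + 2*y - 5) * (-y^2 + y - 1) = -8*y^5 + 6*y^4 - 8*y^3 + 5*y^2 - 7*y + 5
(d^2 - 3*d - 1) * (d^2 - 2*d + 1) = d^4 - 5*d^3 + 6*d^2 - d - 1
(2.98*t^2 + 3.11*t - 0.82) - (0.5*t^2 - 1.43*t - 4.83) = 2.48*t^2 + 4.54*t + 4.01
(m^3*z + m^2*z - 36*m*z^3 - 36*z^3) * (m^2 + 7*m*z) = m^5*z + 7*m^4*z^2 + m^4*z - 36*m^3*z^3 + 7*m^3*z^2 - 252*m^2*z^4 - 36*m^2*z^3 - 252*m*z^4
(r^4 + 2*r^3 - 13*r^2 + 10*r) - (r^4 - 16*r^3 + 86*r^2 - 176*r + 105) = 18*r^3 - 99*r^2 + 186*r - 105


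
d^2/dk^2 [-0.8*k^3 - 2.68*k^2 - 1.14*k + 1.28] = -4.8*k - 5.36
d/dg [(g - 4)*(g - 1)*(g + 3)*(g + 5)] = 4*g^3 + 9*g^2 - 42*g - 43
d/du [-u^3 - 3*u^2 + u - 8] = -3*u^2 - 6*u + 1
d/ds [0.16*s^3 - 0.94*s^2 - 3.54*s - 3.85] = 0.48*s^2 - 1.88*s - 3.54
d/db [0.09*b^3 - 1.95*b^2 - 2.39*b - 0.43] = 0.27*b^2 - 3.9*b - 2.39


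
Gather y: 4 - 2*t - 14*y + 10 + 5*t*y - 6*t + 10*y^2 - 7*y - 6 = -8*t + 10*y^2 + y*(5*t - 21) + 8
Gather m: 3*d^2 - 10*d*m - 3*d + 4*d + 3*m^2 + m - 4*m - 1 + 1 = 3*d^2 + d + 3*m^2 + m*(-10*d - 3)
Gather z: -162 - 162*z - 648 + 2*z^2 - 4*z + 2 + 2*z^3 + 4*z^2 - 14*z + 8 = 2*z^3 + 6*z^2 - 180*z - 800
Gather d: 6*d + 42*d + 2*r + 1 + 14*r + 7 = 48*d + 16*r + 8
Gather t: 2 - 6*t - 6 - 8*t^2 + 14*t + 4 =-8*t^2 + 8*t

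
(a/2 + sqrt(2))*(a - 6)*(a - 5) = a^3/2 - 11*a^2/2 + sqrt(2)*a^2 - 11*sqrt(2)*a + 15*a + 30*sqrt(2)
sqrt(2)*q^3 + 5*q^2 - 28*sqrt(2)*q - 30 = (q - 3*sqrt(2))*(q + 5*sqrt(2))*(sqrt(2)*q + 1)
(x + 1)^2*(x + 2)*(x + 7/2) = x^4 + 15*x^3/2 + 19*x^2 + 39*x/2 + 7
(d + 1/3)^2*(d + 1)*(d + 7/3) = d^4 + 4*d^3 + 14*d^2/3 + 52*d/27 + 7/27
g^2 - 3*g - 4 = (g - 4)*(g + 1)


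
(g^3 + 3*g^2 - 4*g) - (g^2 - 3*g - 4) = g^3 + 2*g^2 - g + 4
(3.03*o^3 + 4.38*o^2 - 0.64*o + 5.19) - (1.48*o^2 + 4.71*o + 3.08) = 3.03*o^3 + 2.9*o^2 - 5.35*o + 2.11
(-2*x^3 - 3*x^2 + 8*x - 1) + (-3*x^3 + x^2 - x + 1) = -5*x^3 - 2*x^2 + 7*x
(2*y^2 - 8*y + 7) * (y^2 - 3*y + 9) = 2*y^4 - 14*y^3 + 49*y^2 - 93*y + 63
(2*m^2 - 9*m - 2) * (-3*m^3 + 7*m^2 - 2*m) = -6*m^5 + 41*m^4 - 61*m^3 + 4*m^2 + 4*m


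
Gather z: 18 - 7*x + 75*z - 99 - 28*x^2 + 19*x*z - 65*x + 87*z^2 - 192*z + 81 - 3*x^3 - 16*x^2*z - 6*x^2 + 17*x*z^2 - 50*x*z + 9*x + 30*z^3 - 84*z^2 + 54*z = -3*x^3 - 34*x^2 - 63*x + 30*z^3 + z^2*(17*x + 3) + z*(-16*x^2 - 31*x - 63)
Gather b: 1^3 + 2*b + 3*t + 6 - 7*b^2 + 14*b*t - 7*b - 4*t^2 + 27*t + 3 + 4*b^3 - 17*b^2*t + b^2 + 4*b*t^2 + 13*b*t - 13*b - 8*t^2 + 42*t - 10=4*b^3 + b^2*(-17*t - 6) + b*(4*t^2 + 27*t - 18) - 12*t^2 + 72*t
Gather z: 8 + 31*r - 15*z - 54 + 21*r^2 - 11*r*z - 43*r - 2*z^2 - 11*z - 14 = 21*r^2 - 12*r - 2*z^2 + z*(-11*r - 26) - 60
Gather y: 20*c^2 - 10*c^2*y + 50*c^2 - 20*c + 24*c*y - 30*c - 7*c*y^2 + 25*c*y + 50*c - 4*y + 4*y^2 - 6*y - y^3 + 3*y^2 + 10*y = 70*c^2 - y^3 + y^2*(7 - 7*c) + y*(-10*c^2 + 49*c)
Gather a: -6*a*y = -6*a*y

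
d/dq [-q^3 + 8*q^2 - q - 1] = -3*q^2 + 16*q - 1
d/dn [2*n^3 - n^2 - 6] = 2*n*(3*n - 1)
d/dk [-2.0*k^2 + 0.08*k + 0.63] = 0.08 - 4.0*k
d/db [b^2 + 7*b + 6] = 2*b + 7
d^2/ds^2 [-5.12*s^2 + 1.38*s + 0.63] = -10.2400000000000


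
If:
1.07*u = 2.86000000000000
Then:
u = 2.67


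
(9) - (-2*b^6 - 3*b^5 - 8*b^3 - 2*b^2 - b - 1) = 2*b^6 + 3*b^5 + 8*b^3 + 2*b^2 + b + 10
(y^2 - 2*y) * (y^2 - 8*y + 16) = y^4 - 10*y^3 + 32*y^2 - 32*y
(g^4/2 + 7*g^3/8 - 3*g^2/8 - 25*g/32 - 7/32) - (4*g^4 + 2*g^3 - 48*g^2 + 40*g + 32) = -7*g^4/2 - 9*g^3/8 + 381*g^2/8 - 1305*g/32 - 1031/32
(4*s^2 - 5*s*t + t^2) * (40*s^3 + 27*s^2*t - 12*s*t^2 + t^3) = 160*s^5 - 92*s^4*t - 143*s^3*t^2 + 91*s^2*t^3 - 17*s*t^4 + t^5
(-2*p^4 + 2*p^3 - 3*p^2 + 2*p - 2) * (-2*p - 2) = 4*p^5 + 2*p^3 + 2*p^2 + 4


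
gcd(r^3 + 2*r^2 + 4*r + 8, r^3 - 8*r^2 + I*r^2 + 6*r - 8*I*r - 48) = r - 2*I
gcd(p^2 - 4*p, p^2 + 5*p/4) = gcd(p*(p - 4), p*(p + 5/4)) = p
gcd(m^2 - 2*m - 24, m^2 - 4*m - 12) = m - 6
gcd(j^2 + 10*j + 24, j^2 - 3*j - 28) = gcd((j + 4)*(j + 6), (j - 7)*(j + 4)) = j + 4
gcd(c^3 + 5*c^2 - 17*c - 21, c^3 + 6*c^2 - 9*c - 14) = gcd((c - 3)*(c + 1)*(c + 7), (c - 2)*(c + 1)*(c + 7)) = c^2 + 8*c + 7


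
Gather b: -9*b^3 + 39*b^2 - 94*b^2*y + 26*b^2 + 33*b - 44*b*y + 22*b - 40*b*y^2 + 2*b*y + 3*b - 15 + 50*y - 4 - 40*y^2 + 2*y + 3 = -9*b^3 + b^2*(65 - 94*y) + b*(-40*y^2 - 42*y + 58) - 40*y^2 + 52*y - 16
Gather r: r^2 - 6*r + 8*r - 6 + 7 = r^2 + 2*r + 1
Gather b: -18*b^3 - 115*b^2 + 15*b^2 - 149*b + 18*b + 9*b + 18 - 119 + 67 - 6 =-18*b^3 - 100*b^2 - 122*b - 40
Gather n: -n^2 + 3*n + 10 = -n^2 + 3*n + 10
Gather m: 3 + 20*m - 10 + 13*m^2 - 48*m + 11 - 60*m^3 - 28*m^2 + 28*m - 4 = -60*m^3 - 15*m^2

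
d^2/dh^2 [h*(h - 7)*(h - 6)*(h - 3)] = 12*h^2 - 96*h + 162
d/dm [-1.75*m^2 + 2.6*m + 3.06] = 2.6 - 3.5*m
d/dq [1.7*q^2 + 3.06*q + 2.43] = 3.4*q + 3.06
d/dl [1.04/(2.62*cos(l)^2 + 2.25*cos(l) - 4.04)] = (5.4496*cos(l) + 2.34)*sin(l)/(2.62*cos(l)^2 + 2.25*cos(l) - 4.04)^2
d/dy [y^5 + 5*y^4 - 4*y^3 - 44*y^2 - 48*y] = 5*y^4 + 20*y^3 - 12*y^2 - 88*y - 48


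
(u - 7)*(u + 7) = u^2 - 49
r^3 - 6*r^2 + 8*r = r*(r - 4)*(r - 2)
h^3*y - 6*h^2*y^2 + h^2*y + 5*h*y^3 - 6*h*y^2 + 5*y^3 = (h - 5*y)*(h - y)*(h*y + y)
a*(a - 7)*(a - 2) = a^3 - 9*a^2 + 14*a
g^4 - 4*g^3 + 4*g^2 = g^2*(g - 2)^2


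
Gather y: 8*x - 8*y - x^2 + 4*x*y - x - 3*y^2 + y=-x^2 + 7*x - 3*y^2 + y*(4*x - 7)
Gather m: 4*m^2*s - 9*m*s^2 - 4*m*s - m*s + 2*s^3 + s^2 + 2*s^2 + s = 4*m^2*s + m*(-9*s^2 - 5*s) + 2*s^3 + 3*s^2 + s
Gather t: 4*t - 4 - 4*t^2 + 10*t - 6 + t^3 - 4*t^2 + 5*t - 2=t^3 - 8*t^2 + 19*t - 12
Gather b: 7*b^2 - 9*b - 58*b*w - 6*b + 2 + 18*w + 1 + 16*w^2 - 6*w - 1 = 7*b^2 + b*(-58*w - 15) + 16*w^2 + 12*w + 2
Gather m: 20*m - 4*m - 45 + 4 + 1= 16*m - 40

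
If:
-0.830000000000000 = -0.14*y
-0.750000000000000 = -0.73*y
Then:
No Solution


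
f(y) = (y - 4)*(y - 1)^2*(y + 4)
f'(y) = (y - 4)*(y - 1)^2 + (y - 4)*(y + 4)*(2*y - 2) + (y - 1)^2*(y + 4)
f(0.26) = -8.72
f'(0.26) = 23.86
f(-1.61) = -91.34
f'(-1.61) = 48.05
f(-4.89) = 274.49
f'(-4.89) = -432.49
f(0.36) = -6.50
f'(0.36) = 20.61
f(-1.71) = -96.03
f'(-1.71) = 45.75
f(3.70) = -16.84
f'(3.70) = 41.47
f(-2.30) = -116.63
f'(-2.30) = 20.59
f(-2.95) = -113.86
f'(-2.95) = -34.40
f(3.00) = -28.00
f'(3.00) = -4.00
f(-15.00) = 53504.00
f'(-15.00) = -14368.00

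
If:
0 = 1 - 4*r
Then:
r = 1/4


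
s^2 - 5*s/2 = s*(s - 5/2)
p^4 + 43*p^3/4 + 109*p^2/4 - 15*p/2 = p*(p - 1/4)*(p + 5)*(p + 6)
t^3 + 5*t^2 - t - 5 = (t - 1)*(t + 1)*(t + 5)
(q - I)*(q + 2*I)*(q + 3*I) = q^3 + 4*I*q^2 - q + 6*I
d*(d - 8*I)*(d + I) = d^3 - 7*I*d^2 + 8*d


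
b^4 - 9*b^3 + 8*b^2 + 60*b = b*(b - 6)*(b - 5)*(b + 2)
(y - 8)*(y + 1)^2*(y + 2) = y^4 - 4*y^3 - 27*y^2 - 38*y - 16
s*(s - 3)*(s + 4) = s^3 + s^2 - 12*s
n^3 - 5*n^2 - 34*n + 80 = (n - 8)*(n - 2)*(n + 5)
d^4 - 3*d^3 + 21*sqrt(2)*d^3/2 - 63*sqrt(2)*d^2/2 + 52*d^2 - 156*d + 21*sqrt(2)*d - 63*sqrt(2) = (d - 3)*(d + sqrt(2)/2)*(d + 3*sqrt(2))*(d + 7*sqrt(2))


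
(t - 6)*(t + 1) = t^2 - 5*t - 6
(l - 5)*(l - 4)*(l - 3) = l^3 - 12*l^2 + 47*l - 60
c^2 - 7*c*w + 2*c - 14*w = (c + 2)*(c - 7*w)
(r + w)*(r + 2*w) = r^2 + 3*r*w + 2*w^2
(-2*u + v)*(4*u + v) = -8*u^2 + 2*u*v + v^2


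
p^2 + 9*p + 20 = (p + 4)*(p + 5)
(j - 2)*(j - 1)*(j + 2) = j^3 - j^2 - 4*j + 4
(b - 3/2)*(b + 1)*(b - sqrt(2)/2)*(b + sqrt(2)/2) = b^4 - b^3/2 - 2*b^2 + b/4 + 3/4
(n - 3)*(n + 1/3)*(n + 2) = n^3 - 2*n^2/3 - 19*n/3 - 2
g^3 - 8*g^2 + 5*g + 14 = (g - 7)*(g - 2)*(g + 1)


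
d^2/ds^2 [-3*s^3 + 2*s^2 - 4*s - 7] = 4 - 18*s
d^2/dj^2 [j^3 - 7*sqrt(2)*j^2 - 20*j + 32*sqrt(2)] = 6*j - 14*sqrt(2)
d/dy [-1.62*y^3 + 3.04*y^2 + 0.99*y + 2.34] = -4.86*y^2 + 6.08*y + 0.99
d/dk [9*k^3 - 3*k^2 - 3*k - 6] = 27*k^2 - 6*k - 3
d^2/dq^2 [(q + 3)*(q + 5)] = 2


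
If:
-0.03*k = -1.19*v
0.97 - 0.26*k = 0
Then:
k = 3.73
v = 0.09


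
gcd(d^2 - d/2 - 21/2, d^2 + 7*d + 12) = d + 3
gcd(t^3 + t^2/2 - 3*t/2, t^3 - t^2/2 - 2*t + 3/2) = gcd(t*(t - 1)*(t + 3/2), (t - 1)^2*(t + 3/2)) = t^2 + t/2 - 3/2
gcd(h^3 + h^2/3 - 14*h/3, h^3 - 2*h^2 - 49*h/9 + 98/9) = h^2 + h/3 - 14/3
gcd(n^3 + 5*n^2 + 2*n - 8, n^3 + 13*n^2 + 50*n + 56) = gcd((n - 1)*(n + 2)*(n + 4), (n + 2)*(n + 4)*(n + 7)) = n^2 + 6*n + 8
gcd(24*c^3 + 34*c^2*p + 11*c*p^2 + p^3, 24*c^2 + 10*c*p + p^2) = 24*c^2 + 10*c*p + p^2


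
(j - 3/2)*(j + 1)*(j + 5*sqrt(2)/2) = j^3 - j^2/2 + 5*sqrt(2)*j^2/2 - 5*sqrt(2)*j/4 - 3*j/2 - 15*sqrt(2)/4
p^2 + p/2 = p*(p + 1/2)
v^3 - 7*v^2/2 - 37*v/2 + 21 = (v - 6)*(v - 1)*(v + 7/2)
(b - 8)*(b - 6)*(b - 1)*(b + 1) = b^4 - 14*b^3 + 47*b^2 + 14*b - 48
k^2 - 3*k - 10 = (k - 5)*(k + 2)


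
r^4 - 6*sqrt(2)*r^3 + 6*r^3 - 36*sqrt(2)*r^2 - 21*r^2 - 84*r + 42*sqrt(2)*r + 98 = (r - 1)*(r + 7)*(r - 7*sqrt(2))*(r + sqrt(2))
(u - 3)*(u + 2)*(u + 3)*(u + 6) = u^4 + 8*u^3 + 3*u^2 - 72*u - 108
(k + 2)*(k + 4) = k^2 + 6*k + 8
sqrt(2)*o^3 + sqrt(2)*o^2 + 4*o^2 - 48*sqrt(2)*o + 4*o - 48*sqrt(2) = (o - 4*sqrt(2))*(o + 6*sqrt(2))*(sqrt(2)*o + sqrt(2))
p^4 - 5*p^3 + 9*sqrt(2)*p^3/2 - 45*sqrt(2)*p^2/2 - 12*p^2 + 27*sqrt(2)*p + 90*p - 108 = (p - 3)*(p - 2)*(p - 3*sqrt(2)/2)*(p + 6*sqrt(2))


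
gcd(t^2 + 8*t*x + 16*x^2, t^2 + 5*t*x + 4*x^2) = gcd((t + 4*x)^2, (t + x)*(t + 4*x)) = t + 4*x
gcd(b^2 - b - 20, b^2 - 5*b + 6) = 1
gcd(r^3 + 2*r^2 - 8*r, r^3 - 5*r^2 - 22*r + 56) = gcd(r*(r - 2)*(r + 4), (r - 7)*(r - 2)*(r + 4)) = r^2 + 2*r - 8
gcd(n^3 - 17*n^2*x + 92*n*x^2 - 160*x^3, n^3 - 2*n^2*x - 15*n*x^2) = -n + 5*x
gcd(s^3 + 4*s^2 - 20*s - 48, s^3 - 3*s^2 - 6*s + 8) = s^2 - 2*s - 8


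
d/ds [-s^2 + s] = 1 - 2*s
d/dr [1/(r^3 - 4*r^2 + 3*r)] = (-3*r^2 + 8*r - 3)/(r^2*(r^2 - 4*r + 3)^2)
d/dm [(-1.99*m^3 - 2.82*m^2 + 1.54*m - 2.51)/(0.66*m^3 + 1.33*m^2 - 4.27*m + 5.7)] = (-0.785500000000001*m^4 + 14.9618*m^3 - 19.066*m^2 - 25.4714*m - 1.9397)/(0.4356*m^6 + 1.7556*m^5 - 3.8675*m^4 - 3.8342*m^3 + 33.3949*m^2 - 48.678*m + 32.49)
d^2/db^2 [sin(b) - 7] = -sin(b)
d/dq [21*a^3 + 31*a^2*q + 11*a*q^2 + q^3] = 31*a^2 + 22*a*q + 3*q^2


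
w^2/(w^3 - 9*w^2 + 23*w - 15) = w^2/(w^3 - 9*w^2 + 23*w - 15)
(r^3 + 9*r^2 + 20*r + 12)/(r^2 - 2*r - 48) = (r^2 + 3*r + 2)/(r - 8)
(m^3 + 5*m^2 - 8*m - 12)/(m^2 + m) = m + 4 - 12/m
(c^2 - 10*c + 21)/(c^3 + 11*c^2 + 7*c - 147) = (c - 7)/(c^2 + 14*c + 49)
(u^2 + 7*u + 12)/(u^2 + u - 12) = (u + 3)/(u - 3)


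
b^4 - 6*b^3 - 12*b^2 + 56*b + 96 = (b - 6)*(b - 4)*(b + 2)^2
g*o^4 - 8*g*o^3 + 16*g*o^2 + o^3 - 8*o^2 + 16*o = o*(o - 4)^2*(g*o + 1)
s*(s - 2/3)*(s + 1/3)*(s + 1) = s^4 + 2*s^3/3 - 5*s^2/9 - 2*s/9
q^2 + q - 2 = (q - 1)*(q + 2)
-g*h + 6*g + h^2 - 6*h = (-g + h)*(h - 6)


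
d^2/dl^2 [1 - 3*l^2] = -6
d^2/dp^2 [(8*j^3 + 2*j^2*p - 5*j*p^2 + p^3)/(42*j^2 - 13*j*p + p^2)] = j^2*(-13424*j^3 + 9456*j^2*p - 1968*j*p^2 + 128*p^3)/(74088*j^6 - 68796*j^5*p + 26586*j^4*p^2 - 5473*j^3*p^3 + 633*j^2*p^4 - 39*j*p^5 + p^6)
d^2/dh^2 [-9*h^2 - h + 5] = -18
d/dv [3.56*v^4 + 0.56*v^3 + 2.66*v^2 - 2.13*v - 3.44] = 14.24*v^3 + 1.68*v^2 + 5.32*v - 2.13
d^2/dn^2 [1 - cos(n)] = cos(n)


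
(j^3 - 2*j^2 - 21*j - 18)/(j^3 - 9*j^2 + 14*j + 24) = (j + 3)/(j - 4)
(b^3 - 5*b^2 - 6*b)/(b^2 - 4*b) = (b^2 - 5*b - 6)/(b - 4)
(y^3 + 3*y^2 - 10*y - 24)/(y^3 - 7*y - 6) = (y + 4)/(y + 1)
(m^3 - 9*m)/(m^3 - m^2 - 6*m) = (m + 3)/(m + 2)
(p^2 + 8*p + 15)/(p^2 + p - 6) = (p + 5)/(p - 2)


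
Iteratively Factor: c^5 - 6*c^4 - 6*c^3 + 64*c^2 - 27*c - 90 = (c - 2)*(c^4 - 4*c^3 - 14*c^2 + 36*c + 45) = (c - 5)*(c - 2)*(c^3 + c^2 - 9*c - 9) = (c - 5)*(c - 2)*(c + 3)*(c^2 - 2*c - 3) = (c - 5)*(c - 3)*(c - 2)*(c + 3)*(c + 1)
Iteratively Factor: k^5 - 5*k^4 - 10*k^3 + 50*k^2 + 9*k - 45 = (k - 5)*(k^4 - 10*k^2 + 9) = (k - 5)*(k - 1)*(k^3 + k^2 - 9*k - 9) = (k - 5)*(k - 1)*(k + 3)*(k^2 - 2*k - 3) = (k - 5)*(k - 1)*(k + 1)*(k + 3)*(k - 3)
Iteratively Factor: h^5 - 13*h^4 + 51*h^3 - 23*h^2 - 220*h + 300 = (h - 2)*(h^4 - 11*h^3 + 29*h^2 + 35*h - 150) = (h - 5)*(h - 2)*(h^3 - 6*h^2 - h + 30) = (h - 5)*(h - 2)*(h + 2)*(h^2 - 8*h + 15) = (h - 5)^2*(h - 2)*(h + 2)*(h - 3)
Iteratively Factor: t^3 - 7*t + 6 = (t - 1)*(t^2 + t - 6) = (t - 1)*(t + 3)*(t - 2)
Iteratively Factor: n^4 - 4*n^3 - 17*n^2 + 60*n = (n)*(n^3 - 4*n^2 - 17*n + 60) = n*(n - 3)*(n^2 - n - 20) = n*(n - 5)*(n - 3)*(n + 4)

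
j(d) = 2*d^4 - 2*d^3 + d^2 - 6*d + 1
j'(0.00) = -6.00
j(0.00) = 1.00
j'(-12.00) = -14718.00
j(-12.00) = 45145.00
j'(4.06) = 438.61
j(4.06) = 402.69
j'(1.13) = 0.14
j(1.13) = -4.13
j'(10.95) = 9799.94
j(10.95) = 26182.56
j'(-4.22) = -722.50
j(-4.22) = 828.71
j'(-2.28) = -136.57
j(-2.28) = 97.63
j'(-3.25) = -350.50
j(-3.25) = 322.85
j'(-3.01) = -284.55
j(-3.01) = 246.83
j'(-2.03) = -101.71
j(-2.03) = 68.00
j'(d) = 8*d^3 - 6*d^2 + 2*d - 6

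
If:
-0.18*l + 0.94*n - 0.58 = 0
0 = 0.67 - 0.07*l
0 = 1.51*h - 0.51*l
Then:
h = 3.23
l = 9.57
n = 2.45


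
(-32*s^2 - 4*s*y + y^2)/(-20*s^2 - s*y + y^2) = (-8*s + y)/(-5*s + y)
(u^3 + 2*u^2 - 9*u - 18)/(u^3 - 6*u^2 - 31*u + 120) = (u^2 + 5*u + 6)/(u^2 - 3*u - 40)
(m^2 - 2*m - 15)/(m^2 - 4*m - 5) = (m + 3)/(m + 1)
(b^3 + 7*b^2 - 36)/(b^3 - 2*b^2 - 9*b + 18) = (b + 6)/(b - 3)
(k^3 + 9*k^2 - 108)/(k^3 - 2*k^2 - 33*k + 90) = (k + 6)/(k - 5)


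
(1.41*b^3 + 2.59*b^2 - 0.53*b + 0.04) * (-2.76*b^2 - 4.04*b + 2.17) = -3.8916*b^5 - 12.8448*b^4 - 5.9411*b^3 + 7.6511*b^2 - 1.3117*b + 0.0868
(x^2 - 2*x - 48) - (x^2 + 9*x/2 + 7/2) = -13*x/2 - 103/2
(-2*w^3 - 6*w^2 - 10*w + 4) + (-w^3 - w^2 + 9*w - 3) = -3*w^3 - 7*w^2 - w + 1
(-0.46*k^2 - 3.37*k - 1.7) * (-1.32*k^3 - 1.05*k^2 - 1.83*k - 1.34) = 0.6072*k^5 + 4.9314*k^4 + 6.6243*k^3 + 8.5685*k^2 + 7.6268*k + 2.278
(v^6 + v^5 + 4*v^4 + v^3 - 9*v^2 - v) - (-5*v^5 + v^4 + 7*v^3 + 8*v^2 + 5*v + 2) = v^6 + 6*v^5 + 3*v^4 - 6*v^3 - 17*v^2 - 6*v - 2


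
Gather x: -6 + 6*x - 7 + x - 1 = 7*x - 14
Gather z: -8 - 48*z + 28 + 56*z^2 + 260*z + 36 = 56*z^2 + 212*z + 56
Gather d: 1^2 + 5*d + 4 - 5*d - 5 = 0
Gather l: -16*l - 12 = -16*l - 12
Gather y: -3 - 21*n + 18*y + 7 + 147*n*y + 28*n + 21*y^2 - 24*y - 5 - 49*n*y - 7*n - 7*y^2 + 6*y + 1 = 98*n*y + 14*y^2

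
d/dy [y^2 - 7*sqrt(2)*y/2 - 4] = 2*y - 7*sqrt(2)/2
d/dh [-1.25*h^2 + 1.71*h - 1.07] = 1.71 - 2.5*h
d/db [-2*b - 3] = -2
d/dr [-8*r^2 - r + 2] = -16*r - 1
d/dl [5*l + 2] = 5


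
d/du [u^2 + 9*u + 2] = 2*u + 9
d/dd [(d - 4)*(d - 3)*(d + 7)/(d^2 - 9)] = (d^2 + 6*d + 37)/(d^2 + 6*d + 9)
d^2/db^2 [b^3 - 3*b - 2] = 6*b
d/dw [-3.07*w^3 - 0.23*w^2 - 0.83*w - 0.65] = -9.21*w^2 - 0.46*w - 0.83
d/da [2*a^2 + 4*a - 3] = 4*a + 4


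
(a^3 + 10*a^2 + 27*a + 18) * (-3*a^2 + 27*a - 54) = -3*a^5 - 3*a^4 + 135*a^3 + 135*a^2 - 972*a - 972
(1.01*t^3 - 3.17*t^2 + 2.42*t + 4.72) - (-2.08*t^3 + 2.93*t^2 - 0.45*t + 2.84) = 3.09*t^3 - 6.1*t^2 + 2.87*t + 1.88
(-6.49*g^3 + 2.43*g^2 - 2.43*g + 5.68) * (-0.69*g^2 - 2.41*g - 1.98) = 4.4781*g^5 + 13.9642*g^4 + 8.6706*g^3 - 2.8743*g^2 - 8.8774*g - 11.2464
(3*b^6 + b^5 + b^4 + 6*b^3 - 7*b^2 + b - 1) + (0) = 3*b^6 + b^5 + b^4 + 6*b^3 - 7*b^2 + b - 1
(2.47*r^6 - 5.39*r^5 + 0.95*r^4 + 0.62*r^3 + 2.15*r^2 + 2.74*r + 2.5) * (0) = 0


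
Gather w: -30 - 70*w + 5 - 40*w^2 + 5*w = -40*w^2 - 65*w - 25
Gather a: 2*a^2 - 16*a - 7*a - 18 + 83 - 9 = 2*a^2 - 23*a + 56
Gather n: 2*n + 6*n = 8*n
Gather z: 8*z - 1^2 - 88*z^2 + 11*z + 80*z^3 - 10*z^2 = 80*z^3 - 98*z^2 + 19*z - 1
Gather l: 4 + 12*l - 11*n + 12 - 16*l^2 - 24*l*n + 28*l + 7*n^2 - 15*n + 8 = -16*l^2 + l*(40 - 24*n) + 7*n^2 - 26*n + 24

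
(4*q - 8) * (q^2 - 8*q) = 4*q^3 - 40*q^2 + 64*q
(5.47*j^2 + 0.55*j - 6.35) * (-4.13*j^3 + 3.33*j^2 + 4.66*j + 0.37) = -22.5911*j^5 + 15.9436*j^4 + 53.5472*j^3 - 16.5586*j^2 - 29.3875*j - 2.3495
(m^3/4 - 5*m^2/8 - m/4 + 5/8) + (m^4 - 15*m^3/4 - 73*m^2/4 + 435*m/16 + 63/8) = m^4 - 7*m^3/2 - 151*m^2/8 + 431*m/16 + 17/2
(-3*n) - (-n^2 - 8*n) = n^2 + 5*n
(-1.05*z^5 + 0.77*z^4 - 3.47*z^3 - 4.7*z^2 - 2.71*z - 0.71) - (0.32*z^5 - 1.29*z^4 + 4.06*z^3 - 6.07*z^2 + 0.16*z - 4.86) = -1.37*z^5 + 2.06*z^4 - 7.53*z^3 + 1.37*z^2 - 2.87*z + 4.15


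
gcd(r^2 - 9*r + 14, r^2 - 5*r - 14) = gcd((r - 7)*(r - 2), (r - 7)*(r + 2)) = r - 7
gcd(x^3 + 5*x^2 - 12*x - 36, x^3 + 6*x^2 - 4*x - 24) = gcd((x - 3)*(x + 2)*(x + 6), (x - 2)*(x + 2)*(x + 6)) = x^2 + 8*x + 12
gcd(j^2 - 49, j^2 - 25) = 1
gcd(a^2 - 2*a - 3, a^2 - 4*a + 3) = a - 3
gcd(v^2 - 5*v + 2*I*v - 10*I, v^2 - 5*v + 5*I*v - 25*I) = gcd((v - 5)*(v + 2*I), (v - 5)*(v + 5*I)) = v - 5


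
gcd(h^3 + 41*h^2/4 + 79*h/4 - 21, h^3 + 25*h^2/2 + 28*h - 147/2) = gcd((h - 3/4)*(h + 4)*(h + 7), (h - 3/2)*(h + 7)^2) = h + 7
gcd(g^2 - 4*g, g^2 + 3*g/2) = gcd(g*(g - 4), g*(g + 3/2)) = g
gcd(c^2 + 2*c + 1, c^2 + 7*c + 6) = c + 1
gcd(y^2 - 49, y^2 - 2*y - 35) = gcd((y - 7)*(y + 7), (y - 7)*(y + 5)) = y - 7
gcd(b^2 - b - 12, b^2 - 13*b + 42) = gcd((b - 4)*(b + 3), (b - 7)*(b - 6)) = 1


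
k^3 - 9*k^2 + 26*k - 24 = (k - 4)*(k - 3)*(k - 2)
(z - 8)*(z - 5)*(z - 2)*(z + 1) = z^4 - 14*z^3 + 51*z^2 - 14*z - 80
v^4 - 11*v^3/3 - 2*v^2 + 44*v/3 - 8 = (v - 3)*(v - 2)*(v - 2/3)*(v + 2)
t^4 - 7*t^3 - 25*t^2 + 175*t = t*(t - 7)*(t - 5)*(t + 5)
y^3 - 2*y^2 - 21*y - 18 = (y - 6)*(y + 1)*(y + 3)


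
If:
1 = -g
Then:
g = -1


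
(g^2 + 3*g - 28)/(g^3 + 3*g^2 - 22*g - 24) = (g + 7)/(g^2 + 7*g + 6)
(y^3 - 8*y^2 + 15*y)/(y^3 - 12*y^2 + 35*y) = (y - 3)/(y - 7)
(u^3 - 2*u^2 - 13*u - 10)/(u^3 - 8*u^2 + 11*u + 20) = (u + 2)/(u - 4)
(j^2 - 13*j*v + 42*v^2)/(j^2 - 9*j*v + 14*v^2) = (-j + 6*v)/(-j + 2*v)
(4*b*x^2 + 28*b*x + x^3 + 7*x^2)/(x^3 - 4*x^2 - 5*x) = (4*b*x + 28*b + x^2 + 7*x)/(x^2 - 4*x - 5)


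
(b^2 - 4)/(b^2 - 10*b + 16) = (b + 2)/(b - 8)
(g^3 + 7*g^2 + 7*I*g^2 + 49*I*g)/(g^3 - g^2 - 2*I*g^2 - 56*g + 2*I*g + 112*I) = g*(g + 7*I)/(g^2 - 2*g*(4 + I) + 16*I)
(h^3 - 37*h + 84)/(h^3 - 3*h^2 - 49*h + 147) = (h - 4)/(h - 7)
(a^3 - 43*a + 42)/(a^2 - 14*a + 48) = (a^2 + 6*a - 7)/(a - 8)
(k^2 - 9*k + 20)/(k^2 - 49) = (k^2 - 9*k + 20)/(k^2 - 49)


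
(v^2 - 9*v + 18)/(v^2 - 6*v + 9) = (v - 6)/(v - 3)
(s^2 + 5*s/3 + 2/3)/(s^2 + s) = (s + 2/3)/s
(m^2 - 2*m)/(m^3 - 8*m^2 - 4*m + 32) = m/(m^2 - 6*m - 16)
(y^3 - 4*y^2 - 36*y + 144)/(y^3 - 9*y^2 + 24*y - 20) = (y^3 - 4*y^2 - 36*y + 144)/(y^3 - 9*y^2 + 24*y - 20)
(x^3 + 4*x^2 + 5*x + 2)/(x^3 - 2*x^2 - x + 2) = (x^2 + 3*x + 2)/(x^2 - 3*x + 2)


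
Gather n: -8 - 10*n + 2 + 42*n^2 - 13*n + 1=42*n^2 - 23*n - 5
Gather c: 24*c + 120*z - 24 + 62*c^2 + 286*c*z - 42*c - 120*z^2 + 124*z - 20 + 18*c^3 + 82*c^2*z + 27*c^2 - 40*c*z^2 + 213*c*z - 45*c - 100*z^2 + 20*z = 18*c^3 + c^2*(82*z + 89) + c*(-40*z^2 + 499*z - 63) - 220*z^2 + 264*z - 44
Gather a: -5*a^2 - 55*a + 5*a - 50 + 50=-5*a^2 - 50*a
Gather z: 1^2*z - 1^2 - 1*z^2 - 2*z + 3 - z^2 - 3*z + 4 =-2*z^2 - 4*z + 6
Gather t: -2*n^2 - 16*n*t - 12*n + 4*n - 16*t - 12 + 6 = -2*n^2 - 8*n + t*(-16*n - 16) - 6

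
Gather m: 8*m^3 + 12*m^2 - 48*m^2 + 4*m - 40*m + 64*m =8*m^3 - 36*m^2 + 28*m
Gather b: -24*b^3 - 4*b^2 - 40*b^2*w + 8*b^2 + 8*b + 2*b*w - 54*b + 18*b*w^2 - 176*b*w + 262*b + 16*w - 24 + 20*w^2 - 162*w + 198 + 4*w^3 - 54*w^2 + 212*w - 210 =-24*b^3 + b^2*(4 - 40*w) + b*(18*w^2 - 174*w + 216) + 4*w^3 - 34*w^2 + 66*w - 36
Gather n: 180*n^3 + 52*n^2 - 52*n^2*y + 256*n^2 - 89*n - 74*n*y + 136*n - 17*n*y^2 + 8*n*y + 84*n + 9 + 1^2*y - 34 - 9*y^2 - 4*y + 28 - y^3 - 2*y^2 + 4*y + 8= 180*n^3 + n^2*(308 - 52*y) + n*(-17*y^2 - 66*y + 131) - y^3 - 11*y^2 + y + 11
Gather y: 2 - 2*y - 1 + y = 1 - y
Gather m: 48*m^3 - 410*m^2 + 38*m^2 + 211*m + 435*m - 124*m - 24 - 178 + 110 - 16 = 48*m^3 - 372*m^2 + 522*m - 108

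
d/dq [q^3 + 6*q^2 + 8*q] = 3*q^2 + 12*q + 8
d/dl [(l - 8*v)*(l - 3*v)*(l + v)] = 3*l^2 - 20*l*v + 13*v^2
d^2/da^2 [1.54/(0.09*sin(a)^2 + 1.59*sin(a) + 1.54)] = (-0.049896*sin(a)^4 - 0.661122*sin(a)^3 - 2.964654*sin(a)^2 + 5.093088*sin(a) + 7.35966)/(0.09*sin(a)^2 + 1.59*sin(a) + 1.54)^3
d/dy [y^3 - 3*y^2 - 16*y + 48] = 3*y^2 - 6*y - 16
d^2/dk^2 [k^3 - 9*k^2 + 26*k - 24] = 6*k - 18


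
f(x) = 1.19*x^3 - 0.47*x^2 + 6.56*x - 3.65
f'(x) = 3.57*x^2 - 0.94*x + 6.56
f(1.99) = 16.92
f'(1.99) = 18.83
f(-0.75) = -9.34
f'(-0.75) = 9.27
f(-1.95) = -27.05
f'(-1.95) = 21.97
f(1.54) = 9.68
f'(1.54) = 13.58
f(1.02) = 3.82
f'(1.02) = 9.32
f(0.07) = -3.19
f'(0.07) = 6.51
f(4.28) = 109.12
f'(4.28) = 67.93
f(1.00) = 3.63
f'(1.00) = 9.19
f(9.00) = 884.83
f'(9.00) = 287.27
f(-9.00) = -968.27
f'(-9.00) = 304.19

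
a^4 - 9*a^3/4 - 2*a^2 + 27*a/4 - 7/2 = (a - 2)*(a - 1)^2*(a + 7/4)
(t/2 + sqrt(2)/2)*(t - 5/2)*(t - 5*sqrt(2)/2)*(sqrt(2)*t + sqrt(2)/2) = sqrt(2)*t^4/2 - 3*t^3/2 - sqrt(2)*t^3 - 25*sqrt(2)*t^2/8 + 3*t^2 + 15*t/8 + 5*sqrt(2)*t + 25*sqrt(2)/8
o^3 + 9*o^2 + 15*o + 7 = (o + 1)^2*(o + 7)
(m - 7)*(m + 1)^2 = m^3 - 5*m^2 - 13*m - 7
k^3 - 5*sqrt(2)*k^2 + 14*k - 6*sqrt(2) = (k - 3*sqrt(2))*(k - sqrt(2))^2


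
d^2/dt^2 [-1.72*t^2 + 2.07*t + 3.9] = -3.44000000000000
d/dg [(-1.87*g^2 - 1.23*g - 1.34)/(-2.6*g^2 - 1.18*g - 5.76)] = (-0.991399999999999*g^2 + 14.5744*g + 5.5036)/(6.76*g^4 + 6.136*g^3 + 31.3444*g^2 + 13.5936*g + 33.1776)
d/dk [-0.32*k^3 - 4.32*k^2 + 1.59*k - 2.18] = -0.96*k^2 - 8.64*k + 1.59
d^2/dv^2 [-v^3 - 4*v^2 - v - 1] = -6*v - 8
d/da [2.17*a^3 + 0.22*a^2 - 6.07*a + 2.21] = 6.51*a^2 + 0.44*a - 6.07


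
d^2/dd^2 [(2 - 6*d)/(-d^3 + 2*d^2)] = 4*(9*d^3 - 24*d^2 + 28*d - 12)/(d^4*(d^3 - 6*d^2 + 12*d - 8))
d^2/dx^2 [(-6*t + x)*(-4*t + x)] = 2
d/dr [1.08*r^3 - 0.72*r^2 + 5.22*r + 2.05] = 3.24*r^2 - 1.44*r + 5.22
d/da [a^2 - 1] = 2*a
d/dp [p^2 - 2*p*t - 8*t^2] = 2*p - 2*t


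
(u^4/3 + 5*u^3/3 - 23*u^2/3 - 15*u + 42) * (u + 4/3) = u^5/3 + 19*u^4/9 - 49*u^3/9 - 227*u^2/9 + 22*u + 56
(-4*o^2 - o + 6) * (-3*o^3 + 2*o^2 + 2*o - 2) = 12*o^5 - 5*o^4 - 28*o^3 + 18*o^2 + 14*o - 12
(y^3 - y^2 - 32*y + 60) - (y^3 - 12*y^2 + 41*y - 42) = 11*y^2 - 73*y + 102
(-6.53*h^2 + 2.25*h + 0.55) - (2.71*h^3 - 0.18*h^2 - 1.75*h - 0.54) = -2.71*h^3 - 6.35*h^2 + 4.0*h + 1.09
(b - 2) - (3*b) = -2*b - 2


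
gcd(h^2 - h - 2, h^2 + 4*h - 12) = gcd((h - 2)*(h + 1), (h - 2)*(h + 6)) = h - 2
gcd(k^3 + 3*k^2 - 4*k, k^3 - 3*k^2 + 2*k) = k^2 - k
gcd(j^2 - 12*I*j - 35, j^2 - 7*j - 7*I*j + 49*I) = j - 7*I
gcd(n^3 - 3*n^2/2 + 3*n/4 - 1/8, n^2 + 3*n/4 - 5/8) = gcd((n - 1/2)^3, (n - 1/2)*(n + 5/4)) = n - 1/2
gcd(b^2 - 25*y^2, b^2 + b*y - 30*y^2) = -b + 5*y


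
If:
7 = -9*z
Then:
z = -7/9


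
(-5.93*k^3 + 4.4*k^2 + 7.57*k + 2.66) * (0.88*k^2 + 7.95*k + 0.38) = -5.2184*k^5 - 43.2715*k^4 + 39.3882*k^3 + 64.1943*k^2 + 24.0236*k + 1.0108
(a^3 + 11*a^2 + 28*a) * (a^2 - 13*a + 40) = a^5 - 2*a^4 - 75*a^3 + 76*a^2 + 1120*a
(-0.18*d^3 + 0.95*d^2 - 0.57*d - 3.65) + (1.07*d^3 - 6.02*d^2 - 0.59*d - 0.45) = 0.89*d^3 - 5.07*d^2 - 1.16*d - 4.1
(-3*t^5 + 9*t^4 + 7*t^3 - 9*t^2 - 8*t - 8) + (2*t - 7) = -3*t^5 + 9*t^4 + 7*t^3 - 9*t^2 - 6*t - 15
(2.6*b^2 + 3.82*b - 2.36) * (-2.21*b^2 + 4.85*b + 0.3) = -5.746*b^4 + 4.1678*b^3 + 24.5226*b^2 - 10.3*b - 0.708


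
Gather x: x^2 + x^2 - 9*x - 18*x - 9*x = 2*x^2 - 36*x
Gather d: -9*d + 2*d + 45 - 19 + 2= 28 - 7*d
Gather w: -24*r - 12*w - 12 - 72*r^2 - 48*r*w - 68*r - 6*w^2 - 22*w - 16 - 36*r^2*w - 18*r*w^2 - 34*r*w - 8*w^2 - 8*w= -72*r^2 - 92*r + w^2*(-18*r - 14) + w*(-36*r^2 - 82*r - 42) - 28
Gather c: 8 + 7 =15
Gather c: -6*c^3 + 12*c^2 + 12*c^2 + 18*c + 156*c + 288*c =-6*c^3 + 24*c^2 + 462*c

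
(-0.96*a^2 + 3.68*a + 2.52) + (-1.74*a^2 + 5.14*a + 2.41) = -2.7*a^2 + 8.82*a + 4.93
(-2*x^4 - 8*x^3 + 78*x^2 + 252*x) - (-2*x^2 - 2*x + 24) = -2*x^4 - 8*x^3 + 80*x^2 + 254*x - 24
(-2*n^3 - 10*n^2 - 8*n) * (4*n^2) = -8*n^5 - 40*n^4 - 32*n^3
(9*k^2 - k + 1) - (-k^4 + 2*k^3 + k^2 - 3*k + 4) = k^4 - 2*k^3 + 8*k^2 + 2*k - 3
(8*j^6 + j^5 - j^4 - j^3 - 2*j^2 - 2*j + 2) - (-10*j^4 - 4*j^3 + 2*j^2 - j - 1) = 8*j^6 + j^5 + 9*j^4 + 3*j^3 - 4*j^2 - j + 3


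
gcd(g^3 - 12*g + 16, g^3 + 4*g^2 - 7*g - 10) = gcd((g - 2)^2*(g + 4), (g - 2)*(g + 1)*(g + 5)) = g - 2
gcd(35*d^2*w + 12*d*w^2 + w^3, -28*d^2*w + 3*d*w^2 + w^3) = 7*d*w + w^2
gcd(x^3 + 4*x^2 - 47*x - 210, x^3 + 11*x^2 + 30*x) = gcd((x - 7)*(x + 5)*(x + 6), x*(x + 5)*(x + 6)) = x^2 + 11*x + 30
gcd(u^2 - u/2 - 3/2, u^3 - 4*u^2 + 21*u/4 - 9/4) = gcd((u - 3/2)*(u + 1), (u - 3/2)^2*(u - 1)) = u - 3/2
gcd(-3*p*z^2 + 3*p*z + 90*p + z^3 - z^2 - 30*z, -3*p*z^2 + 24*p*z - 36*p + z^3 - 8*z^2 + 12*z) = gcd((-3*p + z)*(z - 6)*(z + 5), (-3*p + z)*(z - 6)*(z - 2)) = -3*p*z + 18*p + z^2 - 6*z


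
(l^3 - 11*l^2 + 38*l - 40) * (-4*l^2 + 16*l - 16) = -4*l^5 + 60*l^4 - 344*l^3 + 944*l^2 - 1248*l + 640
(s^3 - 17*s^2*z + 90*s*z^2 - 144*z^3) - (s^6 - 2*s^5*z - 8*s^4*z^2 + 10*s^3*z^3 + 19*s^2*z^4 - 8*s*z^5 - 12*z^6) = -s^6 + 2*s^5*z + 8*s^4*z^2 - 10*s^3*z^3 + s^3 - 19*s^2*z^4 - 17*s^2*z + 8*s*z^5 + 90*s*z^2 + 12*z^6 - 144*z^3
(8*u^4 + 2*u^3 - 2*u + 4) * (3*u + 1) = 24*u^5 + 14*u^4 + 2*u^3 - 6*u^2 + 10*u + 4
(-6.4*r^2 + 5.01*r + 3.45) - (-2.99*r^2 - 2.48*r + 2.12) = -3.41*r^2 + 7.49*r + 1.33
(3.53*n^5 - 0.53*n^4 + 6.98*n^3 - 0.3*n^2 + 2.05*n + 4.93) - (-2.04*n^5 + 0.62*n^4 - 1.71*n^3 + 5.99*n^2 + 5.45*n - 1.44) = 5.57*n^5 - 1.15*n^4 + 8.69*n^3 - 6.29*n^2 - 3.4*n + 6.37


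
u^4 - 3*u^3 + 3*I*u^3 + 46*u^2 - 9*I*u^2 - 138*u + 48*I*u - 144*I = (u - 3)*(u - 6*I)*(u + I)*(u + 8*I)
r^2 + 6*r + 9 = (r + 3)^2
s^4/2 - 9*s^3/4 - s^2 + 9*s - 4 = (s/2 + 1)*(s - 4)*(s - 2)*(s - 1/2)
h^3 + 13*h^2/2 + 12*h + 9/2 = (h + 1/2)*(h + 3)^2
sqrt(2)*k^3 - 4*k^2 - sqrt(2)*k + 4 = (k - 1)*(k - 2*sqrt(2))*(sqrt(2)*k + sqrt(2))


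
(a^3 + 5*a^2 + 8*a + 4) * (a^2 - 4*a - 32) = a^5 + a^4 - 44*a^3 - 188*a^2 - 272*a - 128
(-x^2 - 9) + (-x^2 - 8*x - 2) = -2*x^2 - 8*x - 11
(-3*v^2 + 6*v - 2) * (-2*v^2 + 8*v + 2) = 6*v^4 - 36*v^3 + 46*v^2 - 4*v - 4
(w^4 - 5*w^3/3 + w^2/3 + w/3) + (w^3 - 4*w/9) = w^4 - 2*w^3/3 + w^2/3 - w/9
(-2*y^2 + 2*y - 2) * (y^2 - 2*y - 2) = -2*y^4 + 6*y^3 - 2*y^2 + 4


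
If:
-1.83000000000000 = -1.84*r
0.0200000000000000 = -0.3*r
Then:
No Solution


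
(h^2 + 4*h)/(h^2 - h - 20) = h/(h - 5)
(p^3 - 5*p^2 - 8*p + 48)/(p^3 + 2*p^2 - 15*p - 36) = (p - 4)/(p + 3)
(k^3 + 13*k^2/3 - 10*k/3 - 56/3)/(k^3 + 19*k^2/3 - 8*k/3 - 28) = (k + 4)/(k + 6)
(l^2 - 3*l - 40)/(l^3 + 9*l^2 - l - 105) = (l - 8)/(l^2 + 4*l - 21)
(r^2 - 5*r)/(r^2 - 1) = r*(r - 5)/(r^2 - 1)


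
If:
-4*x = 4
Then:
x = -1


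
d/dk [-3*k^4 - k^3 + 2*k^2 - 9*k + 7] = -12*k^3 - 3*k^2 + 4*k - 9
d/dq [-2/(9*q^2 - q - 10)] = 2*(18*q - 1)/(-9*q^2 + q + 10)^2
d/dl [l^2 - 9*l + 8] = 2*l - 9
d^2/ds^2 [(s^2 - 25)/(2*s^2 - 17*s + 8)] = 2*(34*s^3 - 348*s^2 + 2550*s - 6761)/(8*s^6 - 204*s^5 + 1830*s^4 - 6545*s^3 + 7320*s^2 - 3264*s + 512)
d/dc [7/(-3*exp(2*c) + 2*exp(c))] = 14*(3*exp(c) - 1)*exp(-c)/(3*exp(c) - 2)^2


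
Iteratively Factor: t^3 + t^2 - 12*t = (t + 4)*(t^2 - 3*t) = (t - 3)*(t + 4)*(t)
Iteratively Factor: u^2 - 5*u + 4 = (u - 1)*(u - 4)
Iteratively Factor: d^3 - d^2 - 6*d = (d)*(d^2 - d - 6) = d*(d - 3)*(d + 2)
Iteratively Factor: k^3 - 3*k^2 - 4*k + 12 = (k - 2)*(k^2 - k - 6) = (k - 3)*(k - 2)*(k + 2)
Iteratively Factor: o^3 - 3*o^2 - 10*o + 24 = (o - 4)*(o^2 + o - 6) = (o - 4)*(o - 2)*(o + 3)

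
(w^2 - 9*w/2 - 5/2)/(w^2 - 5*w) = (w + 1/2)/w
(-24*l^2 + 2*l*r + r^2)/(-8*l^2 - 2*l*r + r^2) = (6*l + r)/(2*l + r)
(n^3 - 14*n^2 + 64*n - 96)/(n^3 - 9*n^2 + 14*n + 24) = (n - 4)/(n + 1)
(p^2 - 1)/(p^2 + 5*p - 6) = (p + 1)/(p + 6)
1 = 1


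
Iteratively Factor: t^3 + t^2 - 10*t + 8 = (t - 1)*(t^2 + 2*t - 8) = (t - 1)*(t + 4)*(t - 2)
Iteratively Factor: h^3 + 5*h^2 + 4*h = (h + 4)*(h^2 + h) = (h + 1)*(h + 4)*(h)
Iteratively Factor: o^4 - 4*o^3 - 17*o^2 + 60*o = (o - 5)*(o^3 + o^2 - 12*o) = (o - 5)*(o - 3)*(o^2 + 4*o) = o*(o - 5)*(o - 3)*(o + 4)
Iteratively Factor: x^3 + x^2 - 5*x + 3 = (x - 1)*(x^2 + 2*x - 3) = (x - 1)*(x + 3)*(x - 1)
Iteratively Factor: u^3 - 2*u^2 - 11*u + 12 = (u + 3)*(u^2 - 5*u + 4) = (u - 4)*(u + 3)*(u - 1)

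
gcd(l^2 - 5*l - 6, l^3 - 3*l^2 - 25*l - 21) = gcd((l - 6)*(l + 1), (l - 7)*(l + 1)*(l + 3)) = l + 1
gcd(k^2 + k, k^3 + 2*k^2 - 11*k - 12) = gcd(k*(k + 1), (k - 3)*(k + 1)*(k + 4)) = k + 1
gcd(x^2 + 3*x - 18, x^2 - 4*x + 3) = x - 3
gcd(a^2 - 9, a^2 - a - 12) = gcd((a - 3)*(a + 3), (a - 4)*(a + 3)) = a + 3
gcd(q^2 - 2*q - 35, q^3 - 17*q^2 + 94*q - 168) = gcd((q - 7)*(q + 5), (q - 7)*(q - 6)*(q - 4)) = q - 7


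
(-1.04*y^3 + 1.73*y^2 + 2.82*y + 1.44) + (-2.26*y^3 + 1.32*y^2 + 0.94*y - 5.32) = -3.3*y^3 + 3.05*y^2 + 3.76*y - 3.88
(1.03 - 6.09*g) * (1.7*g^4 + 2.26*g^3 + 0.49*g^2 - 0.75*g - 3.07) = -10.353*g^5 - 12.0124*g^4 - 0.6563*g^3 + 5.0722*g^2 + 17.9238*g - 3.1621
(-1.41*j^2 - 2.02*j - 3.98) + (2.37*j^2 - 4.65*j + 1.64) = 0.96*j^2 - 6.67*j - 2.34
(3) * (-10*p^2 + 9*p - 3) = -30*p^2 + 27*p - 9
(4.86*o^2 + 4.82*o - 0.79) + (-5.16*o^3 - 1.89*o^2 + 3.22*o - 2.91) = -5.16*o^3 + 2.97*o^2 + 8.04*o - 3.7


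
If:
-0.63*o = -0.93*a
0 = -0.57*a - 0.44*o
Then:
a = 0.00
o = 0.00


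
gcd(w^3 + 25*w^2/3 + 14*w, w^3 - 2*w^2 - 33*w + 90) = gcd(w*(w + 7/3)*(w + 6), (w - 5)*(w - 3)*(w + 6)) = w + 6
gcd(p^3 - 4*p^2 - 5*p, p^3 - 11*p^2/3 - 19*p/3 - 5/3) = p^2 - 4*p - 5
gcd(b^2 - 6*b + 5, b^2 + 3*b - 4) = b - 1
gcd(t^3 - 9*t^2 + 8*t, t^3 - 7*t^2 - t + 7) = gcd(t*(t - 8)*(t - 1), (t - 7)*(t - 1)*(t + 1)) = t - 1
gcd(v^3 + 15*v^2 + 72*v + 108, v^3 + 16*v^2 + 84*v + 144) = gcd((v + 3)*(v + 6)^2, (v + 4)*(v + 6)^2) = v^2 + 12*v + 36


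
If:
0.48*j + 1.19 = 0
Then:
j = -2.48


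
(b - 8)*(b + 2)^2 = b^3 - 4*b^2 - 28*b - 32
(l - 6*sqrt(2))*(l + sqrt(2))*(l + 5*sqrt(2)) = l^3 - 62*l - 60*sqrt(2)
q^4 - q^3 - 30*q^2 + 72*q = q*(q - 4)*(q - 3)*(q + 6)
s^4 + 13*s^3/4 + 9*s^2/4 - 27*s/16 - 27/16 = (s - 3/4)*(s + 1)*(s + 3/2)^2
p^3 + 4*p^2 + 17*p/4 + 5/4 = (p + 1/2)*(p + 1)*(p + 5/2)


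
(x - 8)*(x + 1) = x^2 - 7*x - 8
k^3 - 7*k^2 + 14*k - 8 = (k - 4)*(k - 2)*(k - 1)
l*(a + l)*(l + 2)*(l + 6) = a*l^3 + 8*a*l^2 + 12*a*l + l^4 + 8*l^3 + 12*l^2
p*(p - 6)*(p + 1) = p^3 - 5*p^2 - 6*p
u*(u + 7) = u^2 + 7*u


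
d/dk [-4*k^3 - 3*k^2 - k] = -12*k^2 - 6*k - 1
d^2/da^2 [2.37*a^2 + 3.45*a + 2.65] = 4.74000000000000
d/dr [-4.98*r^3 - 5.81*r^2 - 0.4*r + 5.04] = -14.94*r^2 - 11.62*r - 0.4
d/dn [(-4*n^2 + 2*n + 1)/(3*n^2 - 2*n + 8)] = 2*(n^2 - 35*n + 9)/(9*n^4 - 12*n^3 + 52*n^2 - 32*n + 64)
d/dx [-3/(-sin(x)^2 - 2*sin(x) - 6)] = -6*(sin(x) + 1)*cos(x)/(sin(x)^2 + 2*sin(x) + 6)^2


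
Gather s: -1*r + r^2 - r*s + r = r^2 - r*s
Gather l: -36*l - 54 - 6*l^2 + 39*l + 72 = -6*l^2 + 3*l + 18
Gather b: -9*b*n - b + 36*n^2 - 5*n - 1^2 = b*(-9*n - 1) + 36*n^2 - 5*n - 1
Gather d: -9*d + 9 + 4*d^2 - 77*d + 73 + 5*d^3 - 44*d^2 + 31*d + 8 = 5*d^3 - 40*d^2 - 55*d + 90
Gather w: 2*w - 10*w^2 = -10*w^2 + 2*w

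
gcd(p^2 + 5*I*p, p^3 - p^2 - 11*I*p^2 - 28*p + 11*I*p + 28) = 1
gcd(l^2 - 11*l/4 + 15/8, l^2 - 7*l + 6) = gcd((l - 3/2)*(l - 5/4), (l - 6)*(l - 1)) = 1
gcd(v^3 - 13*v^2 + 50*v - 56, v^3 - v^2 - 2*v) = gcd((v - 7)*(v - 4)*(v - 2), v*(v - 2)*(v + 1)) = v - 2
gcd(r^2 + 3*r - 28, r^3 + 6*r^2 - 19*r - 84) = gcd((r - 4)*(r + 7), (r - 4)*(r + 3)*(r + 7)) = r^2 + 3*r - 28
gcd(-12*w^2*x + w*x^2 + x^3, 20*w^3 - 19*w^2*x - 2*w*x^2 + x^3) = 4*w + x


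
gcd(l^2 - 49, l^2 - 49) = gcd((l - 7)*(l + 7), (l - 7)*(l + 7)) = l^2 - 49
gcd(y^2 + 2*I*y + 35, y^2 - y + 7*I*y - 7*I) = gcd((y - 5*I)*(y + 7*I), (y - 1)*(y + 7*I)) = y + 7*I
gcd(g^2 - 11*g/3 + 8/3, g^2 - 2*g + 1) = g - 1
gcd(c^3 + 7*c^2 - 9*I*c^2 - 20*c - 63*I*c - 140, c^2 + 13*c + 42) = c + 7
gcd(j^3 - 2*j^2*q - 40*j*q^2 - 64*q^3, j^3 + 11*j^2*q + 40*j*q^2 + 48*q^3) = j + 4*q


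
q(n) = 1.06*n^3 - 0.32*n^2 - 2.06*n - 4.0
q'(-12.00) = 463.54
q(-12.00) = -1857.04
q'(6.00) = 108.58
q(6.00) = 201.08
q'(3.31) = 30.66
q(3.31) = 24.12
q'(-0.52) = -0.87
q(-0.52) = -3.16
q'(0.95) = 0.20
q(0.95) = -5.34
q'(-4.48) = 64.63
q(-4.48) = -96.50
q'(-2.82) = 25.03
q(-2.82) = -24.51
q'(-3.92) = 49.31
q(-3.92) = -64.69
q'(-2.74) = 23.57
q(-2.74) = -22.56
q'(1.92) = 8.43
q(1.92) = -1.63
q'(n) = 3.18*n^2 - 0.64*n - 2.06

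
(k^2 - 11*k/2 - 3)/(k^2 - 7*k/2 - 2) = (k - 6)/(k - 4)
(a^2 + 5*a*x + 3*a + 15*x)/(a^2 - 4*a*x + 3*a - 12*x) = (-a - 5*x)/(-a + 4*x)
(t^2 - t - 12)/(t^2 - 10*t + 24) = (t + 3)/(t - 6)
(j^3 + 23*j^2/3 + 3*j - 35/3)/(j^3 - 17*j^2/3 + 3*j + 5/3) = (3*j^2 + 26*j + 35)/(3*j^2 - 14*j - 5)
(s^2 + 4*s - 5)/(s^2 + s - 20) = (s - 1)/(s - 4)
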